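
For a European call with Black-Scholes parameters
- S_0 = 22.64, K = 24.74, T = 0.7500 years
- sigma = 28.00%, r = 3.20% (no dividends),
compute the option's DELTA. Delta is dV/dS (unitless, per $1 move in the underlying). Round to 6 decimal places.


d1 = -0.1455875868; d2 = -0.3880746999
phi(d1) = 0.3947366655; exp(-qT) = 1.0000000000; exp(-rT) = 0.9762857098
N(d1) = 0.4421234839
Delta = exp(-qT) * N(d1) = 1.0000000000 * 0.4421234839 = 0.442123

Answer: Delta = 0.442123


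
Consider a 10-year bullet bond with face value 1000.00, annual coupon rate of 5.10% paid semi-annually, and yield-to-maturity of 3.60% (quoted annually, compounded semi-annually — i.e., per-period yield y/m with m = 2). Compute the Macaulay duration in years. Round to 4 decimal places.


Answer: Macaulay duration = 8.0933 years

Derivation:
Coupon per period c = face * coupon_rate / m = 25.500000
Periods per year m = 2; per-period yield y/m = 0.018000
Number of cashflows N = 20
Cashflows (t years, CF_t, discount factor 1/(1+y/m)^(m*t), PV):
  t = 0.5000: CF_t = 25.500000, DF = 0.982318, PV = 25.049116
  t = 1.0000: CF_t = 25.500000, DF = 0.964949, PV = 24.606204
  t = 1.5000: CF_t = 25.500000, DF = 0.947887, PV = 24.171124
  t = 2.0000: CF_t = 25.500000, DF = 0.931127, PV = 23.743737
  t = 2.5000: CF_t = 25.500000, DF = 0.914663, PV = 23.323906
  t = 3.0000: CF_t = 25.500000, DF = 0.898490, PV = 22.911499
  t = 3.5000: CF_t = 25.500000, DF = 0.882603, PV = 22.506385
  t = 4.0000: CF_t = 25.500000, DF = 0.866997, PV = 22.108433
  t = 4.5000: CF_t = 25.500000, DF = 0.851667, PV = 21.717517
  t = 5.0000: CF_t = 25.500000, DF = 0.836608, PV = 21.333514
  t = 5.5000: CF_t = 25.500000, DF = 0.821816, PV = 20.956301
  t = 6.0000: CF_t = 25.500000, DF = 0.807285, PV = 20.585757
  t = 6.5000: CF_t = 25.500000, DF = 0.793010, PV = 20.221765
  t = 7.0000: CF_t = 25.500000, DF = 0.778989, PV = 19.864210
  t = 7.5000: CF_t = 25.500000, DF = 0.765215, PV = 19.512976
  t = 8.0000: CF_t = 25.500000, DF = 0.751684, PV = 19.167953
  t = 8.5000: CF_t = 25.500000, DF = 0.738393, PV = 18.829030
  t = 9.0000: CF_t = 25.500000, DF = 0.725337, PV = 18.496100
  t = 9.5000: CF_t = 25.500000, DF = 0.712512, PV = 18.169057
  t = 10.0000: CF_t = 1025.500000, DF = 0.699914, PV = 717.761409
Price P = sum_t PV_t = 1125.035995
Macaulay numerator sum_t t * PV_t:
  t * PV_t at t = 0.5000: 12.524558
  t * PV_t at t = 1.0000: 24.606204
  t * PV_t at t = 1.5000: 36.256686
  t * PV_t at t = 2.0000: 47.487473
  t * PV_t at t = 2.5000: 58.309766
  t * PV_t at t = 3.0000: 68.734498
  t * PV_t at t = 3.5000: 78.772346
  t * PV_t at t = 4.0000: 88.433731
  t * PV_t at t = 4.5000: 97.728828
  t * PV_t at t = 5.0000: 106.667571
  t * PV_t at t = 5.5000: 115.259654
  t * PV_t at t = 6.0000: 123.514543
  t * PV_t at t = 6.5000: 131.441475
  t * PV_t at t = 7.0000: 139.049467
  t * PV_t at t = 7.5000: 146.347320
  t * PV_t at t = 8.0000: 153.343623
  t * PV_t at t = 8.5000: 160.046758
  t * PV_t at t = 9.0000: 166.464904
  t * PV_t at t = 9.5000: 172.606046
  t * PV_t at t = 10.0000: 7177.614094
Macaulay duration D = (sum_t t * PV_t) / P = 9105.209545 / 1125.035995 = 8.093261


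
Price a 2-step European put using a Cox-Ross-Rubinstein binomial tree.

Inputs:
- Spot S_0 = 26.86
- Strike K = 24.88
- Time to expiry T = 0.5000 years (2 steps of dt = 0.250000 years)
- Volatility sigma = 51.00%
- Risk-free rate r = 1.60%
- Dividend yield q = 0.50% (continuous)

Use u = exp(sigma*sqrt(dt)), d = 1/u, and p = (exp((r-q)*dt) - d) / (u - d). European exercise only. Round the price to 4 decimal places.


Answer: Price = V(0,0) = 2.7036

Derivation:
dt = T/N = 0.250000
u = exp(sigma*sqrt(dt)) = 1.290462; d = 1/u = 0.774916
p = (exp((r-q)*dt) - d) / (u - d) = 0.441935
Discount per step: exp(-r*dt) = 0.996008
Stock lattice S(k, i) with i counting down-moves:
  k=0: S(0,0) = 26.8600
  k=1: S(1,0) = 34.6618; S(1,1) = 20.8143
  k=2: S(2,0) = 44.7297; S(2,1) = 26.8600; S(2,2) = 16.1293
Terminal payoffs V(N, i) = max(K - S_T, 0):
  V(2,0) = 0.000000; V(2,1) = 0.000000; V(2,2) = 8.750689
Backward induction: V(k, i) = exp(-r*dt) * [p * V(k+1, i) + (1-p) * V(k+1, i+1)].
  V(1,0) = exp(-r*dt) * [p*0.000000 + (1-p)*0.000000] = 0.000000
  V(1,1) = exp(-r*dt) * [p*0.000000 + (1-p)*8.750689] = 4.863961
  V(0,0) = exp(-r*dt) * [p*0.000000 + (1-p)*4.863961] = 2.703572


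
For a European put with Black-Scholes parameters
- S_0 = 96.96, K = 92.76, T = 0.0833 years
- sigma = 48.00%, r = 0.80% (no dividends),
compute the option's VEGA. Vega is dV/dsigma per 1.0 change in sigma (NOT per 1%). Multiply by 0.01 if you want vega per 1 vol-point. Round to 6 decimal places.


d1 = 0.3937274969; d2 = 0.2551911479
phi(d1) = 0.3691880279; exp(-qT) = 1.0000000000; exp(-rT) = 0.9993338220
Vega = S * exp(-qT) * phi(d1) * sqrt(T) = 96.9600 * 1.0000000000 * 0.3691880279 * 0.2886173938 = 10.331484

Answer: Vega = 10.331484


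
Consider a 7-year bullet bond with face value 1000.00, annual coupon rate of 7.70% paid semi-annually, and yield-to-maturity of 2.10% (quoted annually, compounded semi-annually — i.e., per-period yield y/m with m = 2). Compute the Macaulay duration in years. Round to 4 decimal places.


Coupon per period c = face * coupon_rate / m = 38.500000
Periods per year m = 2; per-period yield y/m = 0.010500
Number of cashflows N = 14
Cashflows (t years, CF_t, discount factor 1/(1+y/m)^(m*t), PV):
  t = 0.5000: CF_t = 38.500000, DF = 0.989609, PV = 38.099951
  t = 1.0000: CF_t = 38.500000, DF = 0.979326, PV = 37.704058
  t = 1.5000: CF_t = 38.500000, DF = 0.969150, PV = 37.312279
  t = 2.0000: CF_t = 38.500000, DF = 0.959080, PV = 36.924571
  t = 2.5000: CF_t = 38.500000, DF = 0.949114, PV = 36.540892
  t = 3.0000: CF_t = 38.500000, DF = 0.939252, PV = 36.161199
  t = 3.5000: CF_t = 38.500000, DF = 0.929492, PV = 35.785452
  t = 4.0000: CF_t = 38.500000, DF = 0.919834, PV = 35.413609
  t = 4.5000: CF_t = 38.500000, DF = 0.910276, PV = 35.045630
  t = 5.0000: CF_t = 38.500000, DF = 0.900818, PV = 34.681474
  t = 5.5000: CF_t = 38.500000, DF = 0.891457, PV = 34.321103
  t = 6.0000: CF_t = 38.500000, DF = 0.882194, PV = 33.964476
  t = 6.5000: CF_t = 38.500000, DF = 0.873027, PV = 33.611554
  t = 7.0000: CF_t = 1038.500000, DF = 0.863956, PV = 897.218151
Price P = sum_t PV_t = 1362.784398
Macaulay numerator sum_t t * PV_t:
  t * PV_t at t = 0.5000: 19.049975
  t * PV_t at t = 1.0000: 37.704058
  t * PV_t at t = 1.5000: 55.968418
  t * PV_t at t = 2.0000: 73.849142
  t * PV_t at t = 2.5000: 91.352229
  t * PV_t at t = 3.0000: 108.483597
  t * PV_t at t = 3.5000: 125.249081
  t * PV_t at t = 4.0000: 141.654436
  t * PV_t at t = 4.5000: 157.705334
  t * PV_t at t = 5.0000: 173.407372
  t * PV_t at t = 5.5000: 188.766065
  t * PV_t at t = 6.0000: 203.786854
  t * PV_t at t = 6.5000: 218.475104
  t * PV_t at t = 7.0000: 6280.527058
Macaulay duration D = (sum_t t * PV_t) / P = 7875.978723 / 1362.784398 = 5.779329

Answer: Macaulay duration = 5.7793 years


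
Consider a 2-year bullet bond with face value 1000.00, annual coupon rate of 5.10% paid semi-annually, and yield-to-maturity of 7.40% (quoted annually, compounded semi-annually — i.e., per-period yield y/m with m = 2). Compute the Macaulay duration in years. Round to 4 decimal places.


Answer: Macaulay duration = 1.9248 years

Derivation:
Coupon per period c = face * coupon_rate / m = 25.500000
Periods per year m = 2; per-period yield y/m = 0.037000
Number of cashflows N = 4
Cashflows (t years, CF_t, discount factor 1/(1+y/m)^(m*t), PV):
  t = 0.5000: CF_t = 25.500000, DF = 0.964320, PV = 24.590164
  t = 1.0000: CF_t = 25.500000, DF = 0.929913, PV = 23.712791
  t = 1.5000: CF_t = 25.500000, DF = 0.896734, PV = 22.866722
  t = 2.0000: CF_t = 1025.500000, DF = 0.864739, PV = 886.789698
Price P = sum_t PV_t = 957.959374
Macaulay numerator sum_t t * PV_t:
  t * PV_t at t = 0.5000: 12.295082
  t * PV_t at t = 1.0000: 23.712791
  t * PV_t at t = 1.5000: 34.300083
  t * PV_t at t = 2.0000: 1773.579396
Macaulay duration D = (sum_t t * PV_t) / P = 1843.887351 / 957.959374 = 1.924807


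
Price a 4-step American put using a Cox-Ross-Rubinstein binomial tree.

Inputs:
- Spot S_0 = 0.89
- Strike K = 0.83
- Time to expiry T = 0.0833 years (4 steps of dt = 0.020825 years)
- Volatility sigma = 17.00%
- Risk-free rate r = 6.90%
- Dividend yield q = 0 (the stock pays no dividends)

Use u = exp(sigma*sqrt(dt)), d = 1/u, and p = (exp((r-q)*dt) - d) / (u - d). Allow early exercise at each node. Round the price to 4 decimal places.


dt = T/N = 0.020825
u = exp(sigma*sqrt(dt)) = 1.024836; d = 1/u = 0.975766
p = (exp((r-q)*dt) - d) / (u - d) = 0.523171
Discount per step: exp(-r*dt) = 0.998564
Stock lattice S(k, i) with i counting down-moves:
  k=0: S(0,0) = 0.8900
  k=1: S(1,0) = 0.9121; S(1,1) = 0.8684
  k=2: S(2,0) = 0.9348; S(2,1) = 0.8900; S(2,2) = 0.8474
  k=3: S(3,0) = 0.9580; S(3,1) = 0.9121; S(3,2) = 0.8684; S(3,3) = 0.8269
  k=4: S(4,0) = 0.9818; S(4,1) = 0.9348; S(4,2) = 0.8900; S(4,3) = 0.8474; S(4,4) = 0.8068
Terminal payoffs V(N, i) = max(K - S_T, 0):
  V(4,0) = 0.000000; V(4,1) = 0.000000; V(4,2) = 0.000000; V(4,3) = 0.000000; V(4,4) = 0.023187
Backward induction: V(k, i) = exp(-r*dt) * [p * V(k+1, i) + (1-p) * V(k+1, i+1)]; then take max(V_cont, immediate exercise) for American.
  V(3,0) = exp(-r*dt) * [p*0.000000 + (1-p)*0.000000] = 0.000000; exercise = 0.000000; V(3,0) = max -> 0.000000
  V(3,1) = exp(-r*dt) * [p*0.000000 + (1-p)*0.000000] = 0.000000; exercise = 0.000000; V(3,1) = max -> 0.000000
  V(3,2) = exp(-r*dt) * [p*0.000000 + (1-p)*0.000000] = 0.000000; exercise = 0.000000; V(3,2) = max -> 0.000000
  V(3,3) = exp(-r*dt) * [p*0.000000 + (1-p)*0.023187] = 0.011040; exercise = 0.003149; V(3,3) = max -> 0.011040
  V(2,0) = exp(-r*dt) * [p*0.000000 + (1-p)*0.000000] = 0.000000; exercise = 0.000000; V(2,0) = max -> 0.000000
  V(2,1) = exp(-r*dt) * [p*0.000000 + (1-p)*0.000000] = 0.000000; exercise = 0.000000; V(2,1) = max -> 0.000000
  V(2,2) = exp(-r*dt) * [p*0.000000 + (1-p)*0.011040] = 0.005257; exercise = 0.000000; V(2,2) = max -> 0.005257
  V(1,0) = exp(-r*dt) * [p*0.000000 + (1-p)*0.000000] = 0.000000; exercise = 0.000000; V(1,0) = max -> 0.000000
  V(1,1) = exp(-r*dt) * [p*0.000000 + (1-p)*0.005257] = 0.002503; exercise = 0.000000; V(1,1) = max -> 0.002503
  V(0,0) = exp(-r*dt) * [p*0.000000 + (1-p)*0.002503] = 0.001192; exercise = 0.000000; V(0,0) = max -> 0.001192

Answer: Price = V(0,0) = 0.0012


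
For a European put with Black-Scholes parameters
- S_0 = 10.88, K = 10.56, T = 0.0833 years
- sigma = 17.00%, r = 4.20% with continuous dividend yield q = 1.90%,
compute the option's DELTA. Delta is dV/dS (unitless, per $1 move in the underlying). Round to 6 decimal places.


Answer: Delta = -0.250389

Derivation:
d1 = 0.6720182836; d2 = 0.6229533266
phi(d1) = 0.3183057692; exp(-qT) = 0.9984185518; exp(-rT) = 0.9965075130
N(-d1) = 0.2507860284
Delta = -exp(-qT) * N(-d1) = -0.9984185518 * 0.2507860284 = -0.250389


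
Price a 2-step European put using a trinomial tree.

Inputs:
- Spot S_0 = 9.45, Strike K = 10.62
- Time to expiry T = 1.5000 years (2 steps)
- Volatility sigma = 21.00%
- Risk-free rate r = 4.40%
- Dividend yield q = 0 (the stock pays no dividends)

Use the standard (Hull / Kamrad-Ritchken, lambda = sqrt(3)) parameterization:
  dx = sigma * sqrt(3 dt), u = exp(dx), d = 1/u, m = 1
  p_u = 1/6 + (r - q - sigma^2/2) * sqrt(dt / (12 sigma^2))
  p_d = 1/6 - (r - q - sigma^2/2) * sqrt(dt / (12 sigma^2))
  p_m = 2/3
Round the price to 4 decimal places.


dt = T/N = 0.750000; dx = sigma*sqrt(3*dt) = 0.315000
u = exp(dx) = 1.370259; d = 1/u = 0.729789
p_u = 0.192798, p_m = 0.666667, p_d = 0.140536
Discount per step: exp(-r*dt) = 0.967539
Stock lattice S(k, j) with j the centered position index:
  k=0: S(0,+0) = 9.4500
  k=1: S(1,-1) = 6.8965; S(1,+0) = 9.4500; S(1,+1) = 12.9490
  k=2: S(2,-2) = 5.0330; S(2,-1) = 6.8965; S(2,+0) = 9.4500; S(2,+1) = 12.9490; S(2,+2) = 17.7434
Terminal payoffs V(N, j) = max(K - S_T, 0):
  V(2,-2) = 5.587007; V(2,-1) = 3.723495; V(2,+0) = 1.170000; V(2,+1) = 0.000000; V(2,+2) = 0.000000
Backward induction: V(k, j) = exp(-r*dt) * [p_u * V(k+1, j+1) + p_m * V(k+1, j) + p_d * V(k+1, j-1)]
  V(1,-1) = exp(-r*dt) * [p_u*1.170000 + p_m*3.723495 + p_d*5.587007] = 3.379687
  V(1,+0) = exp(-r*dt) * [p_u*0.000000 + p_m*1.170000 + p_d*3.723495] = 1.260978
  V(1,+1) = exp(-r*dt) * [p_u*0.000000 + p_m*0.000000 + p_d*1.170000] = 0.159089
  V(0,+0) = exp(-r*dt) * [p_u*0.159089 + p_m*1.260978 + p_d*3.379687] = 1.302588

Answer: Price = V(0,0) = 1.3026


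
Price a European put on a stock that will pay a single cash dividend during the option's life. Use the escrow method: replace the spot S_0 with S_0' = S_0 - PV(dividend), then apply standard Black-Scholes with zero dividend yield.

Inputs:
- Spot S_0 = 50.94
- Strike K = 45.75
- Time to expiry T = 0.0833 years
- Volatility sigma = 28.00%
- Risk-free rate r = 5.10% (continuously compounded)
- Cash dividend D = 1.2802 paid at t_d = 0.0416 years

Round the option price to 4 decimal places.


PV(D) = D * exp(-r * t_d) = 1.2802 * 0.99788065 = 1.27748681
S_0' = S_0 - PV(D) = 50.9400 - 1.27748681 = 49.66251319
d1 = (ln(S_0'/K) + (r + sigma^2/2)*T) / (sigma*sqrt(T)) = 1.10839096
d2 = d1 - sigma*sqrt(T) = 1.02757809
exp(-rT) = 0.99576071
N(-d1) = 0.13384650; N(-d2) = 0.15207417
P = K * exp(-rT) * N(-d2) - S_0' * N(-d1) = 45.7500 * 0.99576071 * 0.15207417 - 49.66251319 * 0.13384650 = 0.2807

Answer: Price = 0.2807


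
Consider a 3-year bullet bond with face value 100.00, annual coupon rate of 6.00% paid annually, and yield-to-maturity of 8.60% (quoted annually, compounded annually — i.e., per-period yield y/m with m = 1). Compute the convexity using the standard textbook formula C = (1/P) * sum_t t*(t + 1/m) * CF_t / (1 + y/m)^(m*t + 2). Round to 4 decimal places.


Coupon per period c = face * coupon_rate / m = 6.000000
Periods per year m = 1; per-period yield y/m = 0.086000
Number of cashflows N = 3
Cashflows (t years, CF_t, discount factor 1/(1+y/m)^(m*t), PV):
  t = 1.0000: CF_t = 6.000000, DF = 0.920810, PV = 5.524862
  t = 2.0000: CF_t = 6.000000, DF = 0.847892, PV = 5.087350
  t = 3.0000: CF_t = 106.000000, DF = 0.780747, PV = 82.759220
Price P = sum_t PV_t = 93.371432
Convexity numerator sum_t t*(t + 1/m) * CF_t / (1+y/m)^(m*t + 2):
  t = 1.0000: term = 9.368968
  t = 2.0000: term = 25.881128
  t = 3.0000: term = 842.050203
Convexity = (1/P) * sum = 877.300300 / 93.371432 = 9.395811

Answer: Convexity = 9.3958


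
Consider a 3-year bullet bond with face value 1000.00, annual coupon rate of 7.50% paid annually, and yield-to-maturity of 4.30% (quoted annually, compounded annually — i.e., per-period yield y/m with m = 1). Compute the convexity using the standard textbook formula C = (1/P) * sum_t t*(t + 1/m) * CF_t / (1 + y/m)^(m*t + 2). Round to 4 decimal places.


Coupon per period c = face * coupon_rate / m = 75.000000
Periods per year m = 1; per-period yield y/m = 0.043000
Number of cashflows N = 3
Cashflows (t years, CF_t, discount factor 1/(1+y/m)^(m*t), PV):
  t = 1.0000: CF_t = 75.000000, DF = 0.958773, PV = 71.907958
  t = 2.0000: CF_t = 75.000000, DF = 0.919245, PV = 68.943392
  t = 3.0000: CF_t = 1075.000000, DF = 0.881347, PV = 947.448339
Price P = sum_t PV_t = 1088.299689
Convexity numerator sum_t t*(t + 1/m) * CF_t / (1+y/m)^(m*t + 2):
  t = 1.0000: term = 132.202094
  t = 2.0000: term = 380.255304
  t = 3.0000: term = 10451.248357
Convexity = (1/P) * sum = 10963.705754 / 1088.299689 = 10.074161

Answer: Convexity = 10.0742


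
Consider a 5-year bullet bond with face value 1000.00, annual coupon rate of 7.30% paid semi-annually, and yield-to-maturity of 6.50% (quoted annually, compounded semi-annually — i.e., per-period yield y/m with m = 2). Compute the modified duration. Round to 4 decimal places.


Answer: Modified duration = 4.1566

Derivation:
Coupon per period c = face * coupon_rate / m = 36.500000
Periods per year m = 2; per-period yield y/m = 0.032500
Number of cashflows N = 10
Cashflows (t years, CF_t, discount factor 1/(1+y/m)^(m*t), PV):
  t = 0.5000: CF_t = 36.500000, DF = 0.968523, PV = 35.351090
  t = 1.0000: CF_t = 36.500000, DF = 0.938037, PV = 34.238343
  t = 1.5000: CF_t = 36.500000, DF = 0.908510, PV = 33.160623
  t = 2.0000: CF_t = 36.500000, DF = 0.879913, PV = 32.116826
  t = 2.5000: CF_t = 36.500000, DF = 0.852216, PV = 31.105885
  t = 3.0000: CF_t = 36.500000, DF = 0.825391, PV = 30.126765
  t = 3.5000: CF_t = 36.500000, DF = 0.799410, PV = 29.178465
  t = 4.0000: CF_t = 36.500000, DF = 0.774247, PV = 28.260015
  t = 4.5000: CF_t = 36.500000, DF = 0.749876, PV = 27.370474
  t = 5.0000: CF_t = 1036.500000, DF = 0.726272, PV = 752.781094
Price P = sum_t PV_t = 1033.689580
First compute Macaulay numerator sum_t t * PV_t:
  t * PV_t at t = 0.5000: 17.675545
  t * PV_t at t = 1.0000: 34.238343
  t * PV_t at t = 1.5000: 49.740935
  t * PV_t at t = 2.0000: 64.233653
  t * PV_t at t = 2.5000: 77.764713
  t * PV_t at t = 3.0000: 90.380296
  t * PV_t at t = 3.5000: 102.124628
  t * PV_t at t = 4.0000: 113.040058
  t * PV_t at t = 4.5000: 123.167134
  t * PV_t at t = 5.0000: 3763.905469
Macaulay duration D = 4436.270772 / 1033.689580 = 4.291686
Modified duration = D / (1 + y/m) = 4.291686 / (1 + 0.032500) = 4.156596


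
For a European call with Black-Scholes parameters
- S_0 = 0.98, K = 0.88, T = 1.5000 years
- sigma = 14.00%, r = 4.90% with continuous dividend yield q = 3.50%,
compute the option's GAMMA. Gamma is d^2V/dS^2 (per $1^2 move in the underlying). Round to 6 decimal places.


d1 = 0.8359214090; d2 = 0.6644571270
phi(d1) = 0.2813035808; exp(-qT) = 0.9488543211; exp(-rT) = 0.9291361458
Gamma = exp(-qT) * phi(d1) / (S * sigma * sqrt(T)) = 0.9488543211 * 0.2813035808 / (0.9800 * 0.1400 * 1.2247448714) = 1.588456

Answer: Gamma = 1.588456


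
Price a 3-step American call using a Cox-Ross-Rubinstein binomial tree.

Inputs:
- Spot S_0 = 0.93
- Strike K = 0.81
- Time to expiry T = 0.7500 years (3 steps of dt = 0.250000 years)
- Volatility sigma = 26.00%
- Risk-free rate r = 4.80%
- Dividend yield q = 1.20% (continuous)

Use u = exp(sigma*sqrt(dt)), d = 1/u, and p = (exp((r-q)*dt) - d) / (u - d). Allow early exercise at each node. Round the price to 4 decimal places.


Answer: Price = V(0,0) = 0.1618

Derivation:
dt = T/N = 0.250000
u = exp(sigma*sqrt(dt)) = 1.138828; d = 1/u = 0.878095
p = (exp((r-q)*dt) - d) / (u - d) = 0.502220
Discount per step: exp(-r*dt) = 0.988072
Stock lattice S(k, i) with i counting down-moves:
  k=0: S(0,0) = 0.9300
  k=1: S(1,0) = 1.0591; S(1,1) = 0.8166
  k=2: S(2,0) = 1.2061; S(2,1) = 0.9300; S(2,2) = 0.7171
  k=3: S(3,0) = 1.3736; S(3,1) = 1.0591; S(3,2) = 0.8166; S(3,3) = 0.6297
Terminal payoffs V(N, i) = max(S_T - K, 0):
  V(3,0) = 0.563592; V(3,1) = 0.249110; V(3,2) = 0.006629; V(3,3) = 0.000000
Backward induction: V(k, i) = exp(-r*dt) * [p * V(k+1, i) + (1-p) * V(k+1, i+1)]; then take max(V_cont, immediate exercise) for American.
  V(2,0) = exp(-r*dt) * [p*0.563592 + (1-p)*0.249110] = 0.402194; exercise = 0.396145; V(2,0) = max -> 0.402194
  V(2,1) = exp(-r*dt) * [p*0.249110 + (1-p)*0.006629] = 0.126876; exercise = 0.120000; V(2,1) = max -> 0.126876
  V(2,2) = exp(-r*dt) * [p*0.006629 + (1-p)*0.000000] = 0.003289; exercise = 0.000000; V(2,2) = max -> 0.003289
  V(1,0) = exp(-r*dt) * [p*0.402194 + (1-p)*0.126876] = 0.261983; exercise = 0.249110; V(1,0) = max -> 0.261983
  V(1,1) = exp(-r*dt) * [p*0.126876 + (1-p)*0.003289] = 0.064577; exercise = 0.006629; V(1,1) = max -> 0.064577
  V(0,0) = exp(-r*dt) * [p*0.261983 + (1-p)*0.064577] = 0.161766; exercise = 0.120000; V(0,0) = max -> 0.161766


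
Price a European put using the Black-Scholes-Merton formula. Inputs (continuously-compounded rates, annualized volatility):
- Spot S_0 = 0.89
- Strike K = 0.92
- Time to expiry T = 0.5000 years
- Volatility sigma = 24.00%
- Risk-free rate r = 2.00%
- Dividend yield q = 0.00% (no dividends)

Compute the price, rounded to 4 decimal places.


Answer: Price = 0.0719

Derivation:
d1 = (ln(S/K) + (r - q + 0.5*sigma^2) * T) / (sigma * sqrt(T)) = -0.05157288
d2 = d1 - sigma * sqrt(T) = -0.22127850
exp(-rT) = 0.99004983; exp(-qT) = 1.00000000
P = K * exp(-rT) * N(-d2) - S_0 * exp(-qT) * N(-d1)
N(-d1) = 0.52056548; N(-d2) = 0.58756221
P = 0.9200 * 0.99004983 * 0.58756221 - 0.8900 * 1.00000000 * 0.52056548 = 0.0719


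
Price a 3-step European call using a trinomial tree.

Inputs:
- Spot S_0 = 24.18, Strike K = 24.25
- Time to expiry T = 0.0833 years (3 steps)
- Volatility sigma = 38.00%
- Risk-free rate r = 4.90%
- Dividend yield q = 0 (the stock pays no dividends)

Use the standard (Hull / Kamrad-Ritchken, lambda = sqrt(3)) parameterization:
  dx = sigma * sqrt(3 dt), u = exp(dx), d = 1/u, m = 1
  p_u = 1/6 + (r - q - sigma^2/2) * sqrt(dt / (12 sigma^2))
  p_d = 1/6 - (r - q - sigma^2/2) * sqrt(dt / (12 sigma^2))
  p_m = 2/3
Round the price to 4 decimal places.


Answer: Price = V(0,0) = 0.9851

Derivation:
dt = T/N = 0.027767; dx = sigma*sqrt(3*dt) = 0.109675
u = exp(dx) = 1.115915; d = 1/u = 0.896126
p_u = 0.163730, p_m = 0.666667, p_d = 0.169603
Discount per step: exp(-r*dt) = 0.998640
Stock lattice S(k, j) with j the centered position index:
  k=0: S(0,+0) = 24.1800
  k=1: S(1,-1) = 21.6683; S(1,+0) = 24.1800; S(1,+1) = 26.9828
  k=2: S(2,-2) = 19.4175; S(2,-1) = 21.6683; S(2,+0) = 24.1800; S(2,+1) = 26.9828; S(2,+2) = 30.1105
  k=3: S(3,-3) = 17.4006; S(3,-2) = 19.4175; S(3,-1) = 21.6683; S(3,+0) = 24.1800; S(3,+1) = 26.9828; S(3,+2) = 30.1105; S(3,+3) = 33.6008
Terminal payoffs V(N, j) = max(S_T - K, 0):
  V(3,-3) = 0.000000; V(3,-2) = 0.000000; V(3,-1) = 0.000000; V(3,+0) = 0.000000; V(3,+1) = 2.732822; V(3,+2) = 5.860534; V(3,+3) = 9.350793
Backward induction: V(k, j) = exp(-r*dt) * [p_u * V(k+1, j+1) + p_m * V(k+1, j) + p_d * V(k+1, j-1)]
  V(2,-2) = exp(-r*dt) * [p_u*0.000000 + p_m*0.000000 + p_d*0.000000] = 0.000000
  V(2,-1) = exp(-r*dt) * [p_u*0.000000 + p_m*0.000000 + p_d*0.000000] = 0.000000
  V(2,+0) = exp(-r*dt) * [p_u*2.732822 + p_m*0.000000 + p_d*0.000000] = 0.446836
  V(2,+1) = exp(-r*dt) * [p_u*5.860534 + p_m*2.732822 + p_d*0.000000] = 2.777644
  V(2,+2) = exp(-r*dt) * [p_u*9.350793 + p_m*5.860534 + p_d*2.732822] = 5.893499
  V(1,-1) = exp(-r*dt) * [p_u*0.446836 + p_m*0.000000 + p_d*0.000000] = 0.073061
  V(1,+0) = exp(-r*dt) * [p_u*2.777644 + p_m*0.446836 + p_d*0.000000] = 0.751651
  V(1,+1) = exp(-r*dt) * [p_u*5.893499 + p_m*2.777644 + p_d*0.446836] = 2.888557
  V(0,+0) = exp(-r*dt) * [p_u*2.888557 + p_m*0.751651 + p_d*0.073061] = 0.985094


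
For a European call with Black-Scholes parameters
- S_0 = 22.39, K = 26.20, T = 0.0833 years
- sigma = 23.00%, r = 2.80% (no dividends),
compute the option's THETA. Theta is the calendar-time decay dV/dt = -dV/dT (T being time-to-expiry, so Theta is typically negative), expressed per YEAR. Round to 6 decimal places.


d1 = -2.2989559495; d2 = -2.3653379501
phi(d1) = 0.0283951262; exp(-qT) = 1.0000000000; exp(-rT) = 0.9976703179
Theta = -S*exp(-qT)*phi(d1)*sigma/(2*sqrt(T)) - r*K*exp(-rT)*N(d2) + q*S*exp(-qT)*N(d1)
N(d1) = 0.0107537204; N(d2) = 0.0090068124; sqrt(T) = 0.2886173938
Term 1 = -22.3900 * 1.0000000000 * 0.0283951262 * 0.2300 / (2 * 0.2886173938) = -0.2533221915
Term 2 = -0.0280 * 26.2000 * 0.9976703179 * 0.0090068124 = -0.0065920044
Term 3 = 0 (no dividend yield, q = 0)
Theta = -0.2533221915 + (-0.0065920044) + (0.0000000000) = -0.259914

Answer: Theta = -0.259914


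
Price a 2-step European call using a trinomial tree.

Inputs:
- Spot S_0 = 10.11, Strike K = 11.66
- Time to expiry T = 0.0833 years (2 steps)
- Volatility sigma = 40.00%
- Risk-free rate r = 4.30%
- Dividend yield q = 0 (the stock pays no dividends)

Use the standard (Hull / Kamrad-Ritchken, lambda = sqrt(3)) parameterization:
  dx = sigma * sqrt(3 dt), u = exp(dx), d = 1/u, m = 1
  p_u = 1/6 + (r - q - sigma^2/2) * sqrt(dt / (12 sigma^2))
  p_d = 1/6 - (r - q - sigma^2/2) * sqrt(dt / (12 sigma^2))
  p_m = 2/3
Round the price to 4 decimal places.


Answer: Price = V(0,0) = 0.0454

Derivation:
dt = T/N = 0.041650; dx = sigma*sqrt(3*dt) = 0.141393
u = exp(dx) = 1.151877; d = 1/u = 0.868148
p_u = 0.161217, p_m = 0.666667, p_d = 0.172116
Discount per step: exp(-r*dt) = 0.998211
Stock lattice S(k, j) with j the centered position index:
  k=0: S(0,+0) = 10.1100
  k=1: S(1,-1) = 8.7770; S(1,+0) = 10.1100; S(1,+1) = 11.6455
  k=2: S(2,-2) = 7.6197; S(2,-1) = 8.7770; S(2,+0) = 10.1100; S(2,+1) = 11.6455; S(2,+2) = 13.4142
Terminal payoffs V(N, j) = max(S_T - K, 0):
  V(2,-2) = 0.000000; V(2,-1) = 0.000000; V(2,+0) = 0.000000; V(2,+1) = 0.000000; V(2,+2) = 1.754164
Backward induction: V(k, j) = exp(-r*dt) * [p_u * V(k+1, j+1) + p_m * V(k+1, j) + p_d * V(k+1, j-1)]
  V(1,-1) = exp(-r*dt) * [p_u*0.000000 + p_m*0.000000 + p_d*0.000000] = 0.000000
  V(1,+0) = exp(-r*dt) * [p_u*0.000000 + p_m*0.000000 + p_d*0.000000] = 0.000000
  V(1,+1) = exp(-r*dt) * [p_u*1.754164 + p_m*0.000000 + p_d*0.000000] = 0.282295
  V(0,+0) = exp(-r*dt) * [p_u*0.282295 + p_m*0.000000 + p_d*0.000000] = 0.045429


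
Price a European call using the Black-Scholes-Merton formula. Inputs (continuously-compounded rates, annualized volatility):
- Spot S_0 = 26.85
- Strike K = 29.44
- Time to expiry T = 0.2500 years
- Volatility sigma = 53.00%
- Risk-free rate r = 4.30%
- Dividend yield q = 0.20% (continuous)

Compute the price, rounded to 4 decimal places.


d1 = (ln(S/K) + (r - q + 0.5*sigma^2) * T) / (sigma * sqrt(T)) = -0.17632443
d2 = d1 - sigma * sqrt(T) = -0.44132443
exp(-rT) = 0.98930757; exp(-qT) = 0.99950012
C = S_0 * exp(-qT) * N(d1) - K * exp(-rT) * N(d2)
N(d1) = 0.43001954; N(d2) = 0.32948907
C = 26.8500 * 0.99950012 * 0.43001954 - 29.4400 * 0.98930757 * 0.32948907 = 1.9438

Answer: Price = 1.9438


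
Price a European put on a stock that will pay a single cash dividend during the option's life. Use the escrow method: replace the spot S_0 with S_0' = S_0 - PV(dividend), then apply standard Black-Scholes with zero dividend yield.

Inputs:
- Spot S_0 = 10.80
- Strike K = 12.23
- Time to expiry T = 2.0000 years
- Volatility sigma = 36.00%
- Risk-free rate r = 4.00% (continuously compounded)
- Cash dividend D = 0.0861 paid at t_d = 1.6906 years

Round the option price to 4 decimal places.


Answer: Price = 2.5075

Derivation:
PV(D) = D * exp(-r * t_d) = 0.0861 * 0.93461182 = 0.08047008
S_0' = S_0 - PV(D) = 10.8000 - 0.08047008 = 10.71952992
d1 = (ln(S_0'/K) + (r + sigma^2/2)*T) / (sigma*sqrt(T)) = 0.15276522
d2 = d1 - sigma*sqrt(T) = -0.35635166
exp(-rT) = 0.92311635
N(-d1) = 0.43929171; N(-d2) = 0.63921139
P = K * exp(-rT) * N(-d2) - S_0' * N(-d1) = 12.2300 * 0.92311635 * 0.63921139 - 10.71952992 * 0.43929171 = 2.5075


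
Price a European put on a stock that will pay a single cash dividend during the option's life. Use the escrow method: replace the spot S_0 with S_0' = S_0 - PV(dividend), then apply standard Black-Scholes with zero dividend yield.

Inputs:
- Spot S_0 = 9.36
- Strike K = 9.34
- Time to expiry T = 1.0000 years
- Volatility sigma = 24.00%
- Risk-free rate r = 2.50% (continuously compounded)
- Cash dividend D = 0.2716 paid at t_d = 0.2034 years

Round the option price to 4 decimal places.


Answer: Price = 0.8790

Derivation:
PV(D) = D * exp(-r * t_d) = 0.2716 * 0.99492791 = 0.27022242
S_0' = S_0 - PV(D) = 9.3600 - 0.27022242 = 9.08977758
d1 = (ln(S_0'/K) + (r + sigma^2/2)*T) / (sigma*sqrt(T)) = 0.11101745
d2 = d1 - sigma*sqrt(T) = -0.12898255
exp(-rT) = 0.97530991
N(-d1) = 0.45580126; N(-d2) = 0.55131427
P = K * exp(-rT) * N(-d2) - S_0' * N(-d1) = 9.3400 * 0.97530991 * 0.55131427 - 9.08977758 * 0.45580126 = 0.8790


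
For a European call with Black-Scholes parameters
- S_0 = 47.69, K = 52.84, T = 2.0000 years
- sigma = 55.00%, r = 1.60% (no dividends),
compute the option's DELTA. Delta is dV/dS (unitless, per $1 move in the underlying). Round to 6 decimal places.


Answer: Delta = 0.617229

Derivation:
d1 = 0.2982103961; d2 = -0.4796070632
phi(d1) = 0.3815920193; exp(-qT) = 1.0000000000; exp(-rT) = 0.9685065821
N(d1) = 0.6172287062
Delta = exp(-qT) * N(d1) = 1.0000000000 * 0.6172287062 = 0.617229


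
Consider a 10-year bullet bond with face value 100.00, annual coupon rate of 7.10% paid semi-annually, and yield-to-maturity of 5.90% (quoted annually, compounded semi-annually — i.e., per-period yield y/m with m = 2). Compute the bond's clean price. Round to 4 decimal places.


Answer: Price = 108.9679

Derivation:
Coupon per period c = face * coupon_rate / m = 3.550000
Periods per year m = 2; per-period yield y/m = 0.029500
Number of cashflows N = 20
Cashflows (t years, CF_t, discount factor 1/(1+y/m)^(m*t), PV):
  t = 0.5000: CF_t = 3.550000, DF = 0.971345, PV = 3.448276
  t = 1.0000: CF_t = 3.550000, DF = 0.943512, PV = 3.349467
  t = 1.5000: CF_t = 3.550000, DF = 0.916476, PV = 3.253489
  t = 2.0000: CF_t = 3.550000, DF = 0.890214, PV = 3.160261
  t = 2.5000: CF_t = 3.550000, DF = 0.864706, PV = 3.069705
  t = 3.0000: CF_t = 3.550000, DF = 0.839928, PV = 2.981743
  t = 3.5000: CF_t = 3.550000, DF = 0.815860, PV = 2.896302
  t = 4.0000: CF_t = 3.550000, DF = 0.792482, PV = 2.813310
  t = 4.5000: CF_t = 3.550000, DF = 0.769773, PV = 2.732695
  t = 5.0000: CF_t = 3.550000, DF = 0.747716, PV = 2.654391
  t = 5.5000: CF_t = 3.550000, DF = 0.726290, PV = 2.578330
  t = 6.0000: CF_t = 3.550000, DF = 0.705479, PV = 2.504449
  t = 6.5000: CF_t = 3.550000, DF = 0.685263, PV = 2.432685
  t = 7.0000: CF_t = 3.550000, DF = 0.665627, PV = 2.362977
  t = 7.5000: CF_t = 3.550000, DF = 0.646554, PV = 2.295266
  t = 8.0000: CF_t = 3.550000, DF = 0.628027, PV = 2.229496
  t = 8.5000: CF_t = 3.550000, DF = 0.610031, PV = 2.165611
  t = 9.0000: CF_t = 3.550000, DF = 0.592551, PV = 2.103556
  t = 9.5000: CF_t = 3.550000, DF = 0.575572, PV = 2.043279
  t = 10.0000: CF_t = 103.550000, DF = 0.559079, PV = 57.892604
Price P = sum_t PV_t = 108.967890


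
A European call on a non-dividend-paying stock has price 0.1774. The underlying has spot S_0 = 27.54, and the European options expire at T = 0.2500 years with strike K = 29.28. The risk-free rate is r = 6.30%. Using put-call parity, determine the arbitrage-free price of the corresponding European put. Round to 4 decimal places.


Put-call parity: C - P = S_0 * exp(-qT) - K * exp(-rT).
S_0 * exp(-qT) = 27.5400 * 1.00000000 = 27.54000000
K * exp(-rT) = 29.2800 * 0.98437338 = 28.82245264
P = C - S*exp(-qT) + K*exp(-rT)
P = 0.1774 - 27.54000000 + 28.82245264 = 1.4599

Answer: Put price = 1.4599


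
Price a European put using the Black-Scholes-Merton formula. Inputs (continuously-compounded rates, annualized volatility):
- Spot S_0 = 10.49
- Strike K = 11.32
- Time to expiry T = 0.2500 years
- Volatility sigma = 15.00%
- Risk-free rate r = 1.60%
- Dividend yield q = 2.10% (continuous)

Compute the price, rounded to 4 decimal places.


d1 = (ln(S/K) + (r - q + 0.5*sigma^2) * T) / (sigma * sqrt(T)) = -0.99448200
d2 = d1 - sigma * sqrt(T) = -1.06948200
exp(-rT) = 0.99600799; exp(-qT) = 0.99476376
P = K * exp(-rT) * N(-d2) - S_0 * exp(-qT) * N(-d1)
N(-d1) = 0.84000587; N(-d2) = 0.85757373
P = 11.3200 * 0.99600799 * 0.85757373 - 10.4900 * 0.99476376 * 0.84000587 = 0.9035

Answer: Price = 0.9035


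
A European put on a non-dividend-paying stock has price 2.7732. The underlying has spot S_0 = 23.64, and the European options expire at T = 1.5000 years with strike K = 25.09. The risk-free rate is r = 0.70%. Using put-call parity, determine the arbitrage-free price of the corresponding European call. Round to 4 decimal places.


Answer: Call price = 1.5853

Derivation:
Put-call parity: C - P = S_0 * exp(-qT) - K * exp(-rT).
S_0 * exp(-qT) = 23.6400 * 1.00000000 = 23.64000000
K * exp(-rT) = 25.0900 * 0.98955493 = 24.82793326
C = P + S*exp(-qT) - K*exp(-rT)
C = 2.7732 + 23.64000000 - 24.82793326 = 1.5853


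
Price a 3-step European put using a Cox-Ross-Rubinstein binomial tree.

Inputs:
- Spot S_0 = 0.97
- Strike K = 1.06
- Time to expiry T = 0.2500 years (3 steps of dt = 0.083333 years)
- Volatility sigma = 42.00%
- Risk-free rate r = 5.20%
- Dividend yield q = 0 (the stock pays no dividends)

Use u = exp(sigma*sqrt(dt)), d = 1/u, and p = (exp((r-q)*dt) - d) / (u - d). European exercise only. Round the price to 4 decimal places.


dt = T/N = 0.083333
u = exp(sigma*sqrt(dt)) = 1.128900; d = 1/u = 0.885818
p = (exp((r-q)*dt) - d) / (u - d) = 0.487592
Discount per step: exp(-r*dt) = 0.995676
Stock lattice S(k, i) with i counting down-moves:
  k=0: S(0,0) = 0.9700
  k=1: S(1,0) = 1.0950; S(1,1) = 0.8592
  k=2: S(2,0) = 1.2362; S(2,1) = 0.9700; S(2,2) = 0.7611
  k=3: S(3,0) = 1.3955; S(3,1) = 1.0950; S(3,2) = 0.8592; S(3,3) = 0.6742
Terminal payoffs V(N, i) = max(K - S_T, 0):
  V(3,0) = 0.000000; V(3,1) = 0.000000; V(3,2) = 0.200756; V(3,3) = 0.385774
Backward induction: V(k, i) = exp(-r*dt) * [p * V(k+1, i) + (1-p) * V(k+1, i+1)].
  V(2,0) = exp(-r*dt) * [p*0.000000 + (1-p)*0.000000] = 0.000000
  V(2,1) = exp(-r*dt) * [p*0.000000 + (1-p)*0.200756] = 0.102424
  V(2,2) = exp(-r*dt) * [p*0.200756 + (1-p)*0.385774] = 0.294283
  V(1,0) = exp(-r*dt) * [p*0.000000 + (1-p)*0.102424] = 0.052256
  V(1,1) = exp(-r*dt) * [p*0.102424 + (1-p)*0.294283] = 0.199866
  V(0,0) = exp(-r*dt) * [p*0.052256 + (1-p)*0.199866] = 0.127340

Answer: Price = V(0,0) = 0.1273


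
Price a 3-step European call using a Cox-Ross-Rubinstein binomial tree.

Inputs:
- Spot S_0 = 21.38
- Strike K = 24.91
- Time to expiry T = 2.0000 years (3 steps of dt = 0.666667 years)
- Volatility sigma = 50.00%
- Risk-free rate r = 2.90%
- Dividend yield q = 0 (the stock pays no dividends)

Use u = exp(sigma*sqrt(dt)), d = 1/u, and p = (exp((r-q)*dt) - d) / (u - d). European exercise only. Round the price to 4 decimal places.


dt = T/N = 0.666667
u = exp(sigma*sqrt(dt)) = 1.504181; d = 1/u = 0.664814
p = (exp((r-q)*dt) - d) / (u - d) = 0.422590
Discount per step: exp(-r*dt) = 0.980852
Stock lattice S(k, i) with i counting down-moves:
  k=0: S(0,0) = 21.3800
  k=1: S(1,0) = 32.1594; S(1,1) = 14.2137
  k=2: S(2,0) = 48.3735; S(2,1) = 21.3800; S(2,2) = 9.4495
  k=3: S(3,0) = 72.7625; S(3,1) = 32.1594; S(3,2) = 14.2137; S(3,3) = 6.2821
Terminal payoffs V(N, i) = max(S_T - K, 0):
  V(3,0) = 47.852505; V(3,1) = 7.249381; V(3,2) = 0.000000; V(3,3) = 0.000000
Backward induction: V(k, i) = exp(-r*dt) * [p * V(k+1, i) + (1-p) * V(k+1, i+1)].
  V(2,0) = exp(-r*dt) * [p*47.852505 + (1-p)*7.249381] = 23.940484
  V(2,1) = exp(-r*dt) * [p*7.249381 + (1-p)*0.000000] = 3.004854
  V(2,2) = exp(-r*dt) * [p*0.000000 + (1-p)*0.000000] = 0.000000
  V(1,0) = exp(-r*dt) * [p*23.940484 + (1-p)*3.004854] = 11.625094
  V(1,1) = exp(-r*dt) * [p*3.004854 + (1-p)*0.000000] = 1.245506
  V(0,0) = exp(-r*dt) * [p*11.625094 + (1-p)*1.245506] = 5.523975

Answer: Price = V(0,0) = 5.5240


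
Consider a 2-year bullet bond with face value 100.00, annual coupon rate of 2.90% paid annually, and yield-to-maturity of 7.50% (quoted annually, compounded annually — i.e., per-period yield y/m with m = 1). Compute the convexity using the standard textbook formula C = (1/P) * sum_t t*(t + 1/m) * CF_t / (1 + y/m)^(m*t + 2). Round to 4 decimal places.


Coupon per period c = face * coupon_rate / m = 2.900000
Periods per year m = 1; per-period yield y/m = 0.075000
Number of cashflows N = 2
Cashflows (t years, CF_t, discount factor 1/(1+y/m)^(m*t), PV):
  t = 1.0000: CF_t = 2.900000, DF = 0.930233, PV = 2.697674
  t = 2.0000: CF_t = 102.900000, DF = 0.865333, PV = 89.042726
Price P = sum_t PV_t = 91.740400
Convexity numerator sum_t t*(t + 1/m) * CF_t / (1+y/m)^(m*t + 2):
  t = 1.0000: term = 4.668771
  t = 2.0000: term = 462.309447
Convexity = (1/P) * sum = 466.978218 / 91.740400 = 5.090213

Answer: Convexity = 5.0902


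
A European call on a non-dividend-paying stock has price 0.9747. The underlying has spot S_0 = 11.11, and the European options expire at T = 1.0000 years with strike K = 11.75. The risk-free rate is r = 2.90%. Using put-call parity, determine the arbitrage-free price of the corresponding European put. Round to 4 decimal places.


Answer: Put price = 1.2788

Derivation:
Put-call parity: C - P = S_0 * exp(-qT) - K * exp(-rT).
S_0 * exp(-qT) = 11.1100 * 1.00000000 = 11.11000000
K * exp(-rT) = 11.7500 * 0.97141646 = 11.41414346
P = C - S*exp(-qT) + K*exp(-rT)
P = 0.9747 - 11.11000000 + 11.41414346 = 1.2788


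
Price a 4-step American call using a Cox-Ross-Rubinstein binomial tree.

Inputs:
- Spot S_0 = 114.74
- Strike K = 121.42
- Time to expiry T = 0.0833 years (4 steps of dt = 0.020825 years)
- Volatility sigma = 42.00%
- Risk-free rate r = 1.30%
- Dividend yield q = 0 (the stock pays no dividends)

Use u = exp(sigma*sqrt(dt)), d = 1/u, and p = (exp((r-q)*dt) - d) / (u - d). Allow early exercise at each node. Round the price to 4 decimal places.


dt = T/N = 0.020825
u = exp(sigma*sqrt(dt)) = 1.062484; d = 1/u = 0.941191
p = (exp((r-q)*dt) - d) / (u - d) = 0.487085
Discount per step: exp(-r*dt) = 0.999729
Stock lattice S(k, i) with i counting down-moves:
  k=0: S(0,0) = 114.7400
  k=1: S(1,0) = 121.9094; S(1,1) = 107.9922
  k=2: S(2,0) = 129.5268; S(2,1) = 114.7400; S(2,2) = 101.6412
  k=3: S(3,0) = 137.6202; S(3,1) = 121.9094; S(3,2) = 107.9922; S(3,3) = 95.6638
  k=4: S(4,0) = 146.2193; S(4,1) = 129.5268; S(4,2) = 114.7400; S(4,3) = 101.6412; S(4,4) = 90.0378
Terminal payoffs V(N, i) = max(S_T - K, 0):
  V(4,0) = 24.799265; V(4,1) = 8.106825; V(4,2) = 0.000000; V(4,3) = 0.000000; V(4,4) = 0.000000
Backward induction: V(k, i) = exp(-r*dt) * [p * V(k+1, i) + (1-p) * V(k+1, i+1)]; then take max(V_cont, immediate exercise) for American.
  V(3,0) = exp(-r*dt) * [p*24.799265 + (1-p)*8.106825] = 16.233059; exercise = 16.200192; V(3,0) = max -> 16.233059
  V(3,1) = exp(-r*dt) * [p*8.106825 + (1-p)*0.000000] = 3.947640; exercise = 0.489425; V(3,1) = max -> 3.947640
  V(3,2) = exp(-r*dt) * [p*0.000000 + (1-p)*0.000000] = 0.000000; exercise = 0.000000; V(3,2) = max -> 0.000000
  V(3,3) = exp(-r*dt) * [p*0.000000 + (1-p)*0.000000] = 0.000000; exercise = 0.000000; V(3,3) = max -> 0.000000
  V(2,0) = exp(-r*dt) * [p*16.233059 + (1-p)*3.947640] = 9.928989; exercise = 8.106825; V(2,0) = max -> 9.928989
  V(2,1) = exp(-r*dt) * [p*3.947640 + (1-p)*0.000000] = 1.922314; exercise = 0.000000; V(2,1) = max -> 1.922314
  V(2,2) = exp(-r*dt) * [p*0.000000 + (1-p)*0.000000] = 0.000000; exercise = 0.000000; V(2,2) = max -> 0.000000
  V(1,0) = exp(-r*dt) * [p*9.928989 + (1-p)*1.922314] = 5.820665; exercise = 0.489425; V(1,0) = max -> 5.820665
  V(1,1) = exp(-r*dt) * [p*1.922314 + (1-p)*0.000000] = 0.936076; exercise = 0.000000; V(1,1) = max -> 0.936076
  V(0,0) = exp(-r*dt) * [p*5.820665 + (1-p)*0.936076] = 3.314386; exercise = 0.000000; V(0,0) = max -> 3.314386

Answer: Price = V(0,0) = 3.3144


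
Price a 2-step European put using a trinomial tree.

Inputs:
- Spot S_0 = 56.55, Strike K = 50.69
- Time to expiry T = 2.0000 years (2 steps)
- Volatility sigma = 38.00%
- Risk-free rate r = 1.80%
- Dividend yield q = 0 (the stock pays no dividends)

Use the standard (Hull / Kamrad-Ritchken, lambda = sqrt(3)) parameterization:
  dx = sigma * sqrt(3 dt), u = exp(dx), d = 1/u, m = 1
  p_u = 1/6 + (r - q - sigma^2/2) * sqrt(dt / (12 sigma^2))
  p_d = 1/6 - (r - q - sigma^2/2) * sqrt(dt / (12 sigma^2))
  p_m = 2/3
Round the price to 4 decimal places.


Answer: Price = V(0,0) = 7.2035

Derivation:
dt = T/N = 1.000000; dx = sigma*sqrt(3*dt) = 0.658179
u = exp(dx) = 1.931273; d = 1/u = 0.517793
p_u = 0.125492, p_m = 0.666667, p_d = 0.207841
Discount per step: exp(-r*dt) = 0.982161
Stock lattice S(k, j) with j the centered position index:
  k=0: S(0,+0) = 56.5500
  k=1: S(1,-1) = 29.2812; S(1,+0) = 56.5500; S(1,+1) = 109.2135
  k=2: S(2,-2) = 15.1616; S(2,-1) = 29.2812; S(2,+0) = 56.5500; S(2,+1) = 109.2135; S(2,+2) = 210.9210
Terminal payoffs V(N, j) = max(K - S_T, 0):
  V(2,-2) = 35.528390; V(2,-1) = 21.408793; V(2,+0) = 0.000000; V(2,+1) = 0.000000; V(2,+2) = 0.000000
Backward induction: V(k, j) = exp(-r*dt) * [p_u * V(k+1, j+1) + p_m * V(k+1, j) + p_d * V(k+1, j-1)]
  V(1,-1) = exp(-r*dt) * [p_u*0.000000 + p_m*21.408793 + p_d*35.528390] = 21.270445
  V(1,+0) = exp(-r*dt) * [p_u*0.000000 + p_m*0.000000 + p_d*21.408793] = 4.370245
  V(1,+1) = exp(-r*dt) * [p_u*0.000000 + p_m*0.000000 + p_d*0.000000] = 0.000000
  V(0,+0) = exp(-r*dt) * [p_u*0.000000 + p_m*4.370245 + p_d*21.270445] = 7.203527


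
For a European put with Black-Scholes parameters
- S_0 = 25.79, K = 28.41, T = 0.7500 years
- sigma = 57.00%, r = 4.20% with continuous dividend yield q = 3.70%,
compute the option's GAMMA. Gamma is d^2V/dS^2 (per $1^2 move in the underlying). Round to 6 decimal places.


d1 = 0.0584098664; d2 = -0.4352246138
phi(d1) = 0.3982623223; exp(-qT) = 0.9726314943; exp(-rT) = 0.9689909565
Gamma = exp(-qT) * phi(d1) / (S * sigma * sqrt(T)) = 0.9726314943 * 0.3982623223 / (25.7900 * 0.5700 * 0.8660254038) = 0.030427

Answer: Gamma = 0.030427
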